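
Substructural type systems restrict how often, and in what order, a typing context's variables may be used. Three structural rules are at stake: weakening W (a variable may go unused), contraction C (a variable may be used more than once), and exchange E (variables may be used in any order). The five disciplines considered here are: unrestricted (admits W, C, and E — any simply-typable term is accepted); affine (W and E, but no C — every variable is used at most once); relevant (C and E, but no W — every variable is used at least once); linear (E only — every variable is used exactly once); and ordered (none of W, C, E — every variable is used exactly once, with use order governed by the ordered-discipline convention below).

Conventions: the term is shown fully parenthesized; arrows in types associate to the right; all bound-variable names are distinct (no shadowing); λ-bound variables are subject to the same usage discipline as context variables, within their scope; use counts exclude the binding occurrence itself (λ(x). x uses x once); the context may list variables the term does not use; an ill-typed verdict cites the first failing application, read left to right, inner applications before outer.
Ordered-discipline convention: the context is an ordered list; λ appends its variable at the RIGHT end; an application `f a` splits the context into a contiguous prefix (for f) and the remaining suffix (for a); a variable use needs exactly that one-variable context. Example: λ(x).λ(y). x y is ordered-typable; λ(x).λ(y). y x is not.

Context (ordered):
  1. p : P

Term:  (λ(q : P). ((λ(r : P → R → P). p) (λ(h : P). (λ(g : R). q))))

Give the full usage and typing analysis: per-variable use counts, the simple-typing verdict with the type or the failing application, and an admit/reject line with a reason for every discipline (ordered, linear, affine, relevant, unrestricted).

usage: p: 1; q (bound): 1; r (bound): 0; h (bound): 0; g (bound): 0
use order (left to right): p, q
typing: the term checks, with type P → P
ordered: ✗, r, h, g never used (weakening)
linear: ✗, r, h, g never used (weakening)
affine: ✓, p, q, r, h, g: no repeats, contraction unneeded
relevant: ✗, r, h, g never used (weakening)
unrestricted: ✓, simply typable at P → P; W, C, E all held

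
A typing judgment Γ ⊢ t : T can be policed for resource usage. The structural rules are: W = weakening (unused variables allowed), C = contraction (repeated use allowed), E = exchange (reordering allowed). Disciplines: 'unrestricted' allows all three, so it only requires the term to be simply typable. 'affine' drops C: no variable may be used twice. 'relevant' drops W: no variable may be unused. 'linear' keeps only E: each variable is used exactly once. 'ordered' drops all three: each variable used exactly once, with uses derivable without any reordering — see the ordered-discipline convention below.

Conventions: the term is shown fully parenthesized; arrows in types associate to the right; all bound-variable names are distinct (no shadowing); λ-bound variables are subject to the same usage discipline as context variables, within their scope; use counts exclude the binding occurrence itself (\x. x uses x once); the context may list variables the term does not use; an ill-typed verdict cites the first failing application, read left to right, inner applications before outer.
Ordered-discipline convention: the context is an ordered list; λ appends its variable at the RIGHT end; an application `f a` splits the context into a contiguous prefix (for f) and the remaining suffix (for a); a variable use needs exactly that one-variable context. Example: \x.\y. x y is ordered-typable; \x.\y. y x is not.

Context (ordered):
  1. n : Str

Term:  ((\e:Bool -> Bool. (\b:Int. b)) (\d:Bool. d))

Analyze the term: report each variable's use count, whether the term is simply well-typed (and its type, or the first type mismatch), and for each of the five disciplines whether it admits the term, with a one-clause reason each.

counts: n: 0, e (λ-bound): 0, b (λ-bound): 1, d (λ-bound): 1
order of uses: b, d
typing: well-typed at Int -> Int
ordered: ✗, unused: n, e — weakening required
linear: ✗, unused: n, e — weakening required
affine: ✓, none of n, e, b, d used more than once
relevant: ✗, unused: n, e — weakening required
unrestricted: ✓, typability at Int -> Int is all that's needed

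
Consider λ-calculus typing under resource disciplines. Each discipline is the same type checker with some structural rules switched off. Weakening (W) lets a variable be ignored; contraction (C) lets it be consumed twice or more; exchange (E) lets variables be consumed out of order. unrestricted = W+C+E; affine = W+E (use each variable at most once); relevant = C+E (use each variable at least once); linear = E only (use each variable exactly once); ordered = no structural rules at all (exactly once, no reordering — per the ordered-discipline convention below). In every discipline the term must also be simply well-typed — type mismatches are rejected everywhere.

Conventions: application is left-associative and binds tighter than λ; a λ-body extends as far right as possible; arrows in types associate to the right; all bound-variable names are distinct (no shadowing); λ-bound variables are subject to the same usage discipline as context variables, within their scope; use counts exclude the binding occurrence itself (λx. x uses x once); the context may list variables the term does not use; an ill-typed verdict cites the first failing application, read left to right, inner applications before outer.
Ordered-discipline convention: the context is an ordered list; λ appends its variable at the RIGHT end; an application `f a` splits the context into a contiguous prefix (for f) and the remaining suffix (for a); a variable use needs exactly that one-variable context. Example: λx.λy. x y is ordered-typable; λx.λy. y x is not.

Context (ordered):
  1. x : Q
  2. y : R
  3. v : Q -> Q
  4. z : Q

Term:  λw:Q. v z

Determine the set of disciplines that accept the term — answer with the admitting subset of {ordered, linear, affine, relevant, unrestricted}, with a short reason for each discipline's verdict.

admitted in: affine, unrestricted
variable uses: x: 0; y: 0; v: 1; z: 1; w (bound): 0
left-to-right use order: v, z
typing: ✓ — Q -> Q
ordered ✗ (needs weakening: x, y, w unused)
linear ✗ (needs weakening: x, y, w unused)
affine ✓ (no duplicate uses among x, y, v, z, w)
relevant ✗ (needs weakening: x, y, w unused)
unrestricted ✓ (well-typed at Q -> Q; no restrictions here)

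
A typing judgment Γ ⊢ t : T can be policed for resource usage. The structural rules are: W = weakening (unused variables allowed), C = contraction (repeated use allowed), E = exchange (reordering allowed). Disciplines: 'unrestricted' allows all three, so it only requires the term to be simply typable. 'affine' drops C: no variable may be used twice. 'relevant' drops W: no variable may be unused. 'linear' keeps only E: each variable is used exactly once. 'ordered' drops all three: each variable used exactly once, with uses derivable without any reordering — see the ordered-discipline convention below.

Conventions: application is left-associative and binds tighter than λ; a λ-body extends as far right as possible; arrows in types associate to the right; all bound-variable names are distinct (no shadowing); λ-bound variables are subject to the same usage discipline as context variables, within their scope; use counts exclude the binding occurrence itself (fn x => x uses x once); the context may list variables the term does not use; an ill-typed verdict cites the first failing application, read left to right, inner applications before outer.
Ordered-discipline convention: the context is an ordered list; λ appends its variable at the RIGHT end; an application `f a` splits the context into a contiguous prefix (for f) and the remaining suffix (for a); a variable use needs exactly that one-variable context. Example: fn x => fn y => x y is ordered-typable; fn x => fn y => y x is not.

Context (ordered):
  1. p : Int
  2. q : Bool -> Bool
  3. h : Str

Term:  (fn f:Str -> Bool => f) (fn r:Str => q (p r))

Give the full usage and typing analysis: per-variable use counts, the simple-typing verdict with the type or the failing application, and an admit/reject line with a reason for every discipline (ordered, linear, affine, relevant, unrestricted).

variable uses: p=1; q=1; h=0; f (λ-bound)=1; r (λ-bound)=1
order of uses: f, q, p, r
typing: ill-typed: non-arrow in function slot: Int
ordered: ✗ — fails simple typing
linear: ✗ — a type mismatch blocks all five
affine: ✗ — the type mismatch rejects it
relevant: ✗ — not simply typable
unrestricted: ✗ — fails simple typing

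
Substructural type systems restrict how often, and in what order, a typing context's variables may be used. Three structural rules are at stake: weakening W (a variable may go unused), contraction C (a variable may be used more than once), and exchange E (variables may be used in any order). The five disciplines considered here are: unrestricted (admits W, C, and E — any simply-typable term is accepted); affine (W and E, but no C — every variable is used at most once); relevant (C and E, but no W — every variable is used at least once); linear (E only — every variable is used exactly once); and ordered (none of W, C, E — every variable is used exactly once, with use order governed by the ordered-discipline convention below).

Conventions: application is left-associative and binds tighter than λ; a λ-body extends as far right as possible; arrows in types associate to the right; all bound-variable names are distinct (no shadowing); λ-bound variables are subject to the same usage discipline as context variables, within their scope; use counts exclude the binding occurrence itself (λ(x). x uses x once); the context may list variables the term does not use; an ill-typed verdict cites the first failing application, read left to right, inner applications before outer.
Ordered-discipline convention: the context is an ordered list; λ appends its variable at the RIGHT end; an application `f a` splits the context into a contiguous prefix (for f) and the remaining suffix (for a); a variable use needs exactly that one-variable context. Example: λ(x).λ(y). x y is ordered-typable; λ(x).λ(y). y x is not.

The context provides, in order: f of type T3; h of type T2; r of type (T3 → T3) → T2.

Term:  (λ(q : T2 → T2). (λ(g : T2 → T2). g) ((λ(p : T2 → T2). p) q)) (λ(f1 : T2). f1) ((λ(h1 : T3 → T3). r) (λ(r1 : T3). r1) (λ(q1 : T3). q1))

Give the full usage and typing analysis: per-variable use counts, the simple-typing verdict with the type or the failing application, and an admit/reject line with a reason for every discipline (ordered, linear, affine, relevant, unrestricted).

counts: f: 0×, h: 0×, r: 1×, q (bound): 1×, g (bound): 1×, p (bound): 1×, f1 (bound): 1×, h1 (bound): 0×, r1 (bound): 1×, q1 (bound): 1×
left-to-right use order: g, p, q, f1, r, r1, q1
typing: well-typed at T2
ordered ✗ (f, h, h1 never used (weakening))
linear ✗ (f, h, h1 never used (weakening))
affine ✓ (no duplicate uses among f, h, r, q, g, p, f1, h1, r1, q1)
relevant ✗ (f, h, h1 never used (weakening))
unrestricted ✓ (simply typable at T2; W, C, E all held)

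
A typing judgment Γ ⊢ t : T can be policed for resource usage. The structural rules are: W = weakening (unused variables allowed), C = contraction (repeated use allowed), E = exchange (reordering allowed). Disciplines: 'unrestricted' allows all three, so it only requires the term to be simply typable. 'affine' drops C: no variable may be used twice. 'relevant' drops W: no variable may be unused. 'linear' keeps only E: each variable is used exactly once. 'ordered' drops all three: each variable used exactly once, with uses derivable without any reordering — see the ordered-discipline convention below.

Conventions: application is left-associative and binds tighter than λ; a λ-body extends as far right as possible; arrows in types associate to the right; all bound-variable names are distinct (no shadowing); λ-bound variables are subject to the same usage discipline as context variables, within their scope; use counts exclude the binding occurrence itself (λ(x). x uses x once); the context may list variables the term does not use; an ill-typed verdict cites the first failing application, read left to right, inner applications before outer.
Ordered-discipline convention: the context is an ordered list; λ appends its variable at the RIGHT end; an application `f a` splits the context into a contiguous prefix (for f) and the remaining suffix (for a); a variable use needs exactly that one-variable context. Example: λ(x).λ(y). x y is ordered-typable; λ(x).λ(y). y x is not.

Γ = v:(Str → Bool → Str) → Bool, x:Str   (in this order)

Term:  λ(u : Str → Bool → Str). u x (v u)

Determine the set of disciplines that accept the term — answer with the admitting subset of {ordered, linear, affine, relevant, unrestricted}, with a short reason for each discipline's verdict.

admitting disciplines: relevant, unrestricted
counts: v: 1, x: 1, u (λ-bound): 2
left-to-right use order: u, x, v, u
typing: the term checks, with type (Str → Bool → Str) → Str
ordered: ✗, repeated use of u ×2
linear: ✗, repeated use of u ×2
affine: ✗, repeated use of u ×2
relevant: ✓, at least one use each (v, x, u)
unrestricted: ✓, type-checks ((Str → Bool → Str) → Str) and nothing is barred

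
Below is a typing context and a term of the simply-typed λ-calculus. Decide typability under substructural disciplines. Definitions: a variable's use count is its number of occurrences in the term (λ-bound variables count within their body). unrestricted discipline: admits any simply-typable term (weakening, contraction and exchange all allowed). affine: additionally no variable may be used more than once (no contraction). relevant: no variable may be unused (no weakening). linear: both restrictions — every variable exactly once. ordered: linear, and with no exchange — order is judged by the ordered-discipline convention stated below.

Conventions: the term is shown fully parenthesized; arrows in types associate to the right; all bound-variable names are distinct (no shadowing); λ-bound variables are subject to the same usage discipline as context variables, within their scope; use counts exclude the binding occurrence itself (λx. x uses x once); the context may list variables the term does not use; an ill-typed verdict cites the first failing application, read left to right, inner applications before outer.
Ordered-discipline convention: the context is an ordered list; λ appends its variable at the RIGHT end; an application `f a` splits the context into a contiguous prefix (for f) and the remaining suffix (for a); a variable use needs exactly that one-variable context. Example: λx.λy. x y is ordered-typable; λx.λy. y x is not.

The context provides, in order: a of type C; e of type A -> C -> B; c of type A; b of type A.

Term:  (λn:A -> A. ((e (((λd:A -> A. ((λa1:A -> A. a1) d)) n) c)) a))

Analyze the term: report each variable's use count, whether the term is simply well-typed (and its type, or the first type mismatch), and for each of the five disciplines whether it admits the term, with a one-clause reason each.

counts: a: 1, e: 1, c: 1, b: 0, n (λ-bound): 1, d (λ-bound): 1, a1 (λ-bound): 1
order of uses: e, a1, d, n, c, a
typing: well-typed at (A -> A) -> B
ordered: ✗, unused: b — weakening required
linear: ✗, unused: b — weakening required
affine: ✓, a, e, c, b, n, d, a1: no repeats, contraction unneeded
relevant: ✗, unused: b — weakening required
unrestricted: ✓, type-checks ((A -> A) -> B) and nothing is barred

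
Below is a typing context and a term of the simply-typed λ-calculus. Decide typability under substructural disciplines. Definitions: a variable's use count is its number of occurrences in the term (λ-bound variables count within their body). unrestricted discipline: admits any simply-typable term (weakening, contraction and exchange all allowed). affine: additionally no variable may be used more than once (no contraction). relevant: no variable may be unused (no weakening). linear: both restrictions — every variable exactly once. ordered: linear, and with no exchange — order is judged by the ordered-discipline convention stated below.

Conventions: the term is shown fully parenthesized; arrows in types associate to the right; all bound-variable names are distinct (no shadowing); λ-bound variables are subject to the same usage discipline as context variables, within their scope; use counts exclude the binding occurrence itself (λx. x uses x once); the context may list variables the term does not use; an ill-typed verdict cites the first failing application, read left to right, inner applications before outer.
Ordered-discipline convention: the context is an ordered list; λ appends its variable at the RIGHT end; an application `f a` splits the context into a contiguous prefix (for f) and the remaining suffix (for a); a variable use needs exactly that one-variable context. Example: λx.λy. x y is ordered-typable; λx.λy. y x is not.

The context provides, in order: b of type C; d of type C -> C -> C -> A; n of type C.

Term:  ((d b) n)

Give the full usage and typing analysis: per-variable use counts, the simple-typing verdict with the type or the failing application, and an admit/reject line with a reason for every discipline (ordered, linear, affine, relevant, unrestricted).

counts: b: 1×, d: 1×, n: 1×
use order (left to right): d, b, n
typing: the term checks, with type C -> A
ordered ✗ (use order d, b, n needs exchange)
linear ✓ (each of b, d, n used exactly once)
affine ✓ (no duplicate uses among b, d, n)
relevant ✓ (none of b, d, n goes unused)
unrestricted ✓ (simply typable at C -> A; W, C, E all held)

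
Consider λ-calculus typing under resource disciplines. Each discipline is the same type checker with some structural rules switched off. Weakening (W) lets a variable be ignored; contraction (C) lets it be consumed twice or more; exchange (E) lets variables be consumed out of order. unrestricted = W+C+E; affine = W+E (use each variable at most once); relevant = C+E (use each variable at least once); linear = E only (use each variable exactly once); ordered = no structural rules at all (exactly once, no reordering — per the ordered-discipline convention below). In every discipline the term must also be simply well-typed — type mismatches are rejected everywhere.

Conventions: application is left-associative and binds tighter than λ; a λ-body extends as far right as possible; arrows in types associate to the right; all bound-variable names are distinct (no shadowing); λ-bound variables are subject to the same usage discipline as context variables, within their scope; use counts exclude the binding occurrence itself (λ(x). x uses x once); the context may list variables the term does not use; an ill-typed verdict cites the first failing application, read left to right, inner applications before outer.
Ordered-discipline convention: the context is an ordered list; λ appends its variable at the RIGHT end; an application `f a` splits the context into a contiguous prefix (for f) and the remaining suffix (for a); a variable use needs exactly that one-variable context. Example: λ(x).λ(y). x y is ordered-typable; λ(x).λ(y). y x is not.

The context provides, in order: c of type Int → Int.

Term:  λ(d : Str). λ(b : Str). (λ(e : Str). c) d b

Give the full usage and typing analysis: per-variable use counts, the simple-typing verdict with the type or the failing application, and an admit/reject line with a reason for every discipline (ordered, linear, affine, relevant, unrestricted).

counts: c: 1; d [bound]: 1; b [bound]: 1; e [bound]: 0
uses in reading order: c, d, b
typing: ill-typed: a function awaiting Int gets Str
ordered: ✗, the type mismatch rejects it
linear: ✗, not simply typable
affine: ✗, fails simple typing
relevant: ✗, a type mismatch blocks all five
unrestricted: ✗, the type mismatch rejects it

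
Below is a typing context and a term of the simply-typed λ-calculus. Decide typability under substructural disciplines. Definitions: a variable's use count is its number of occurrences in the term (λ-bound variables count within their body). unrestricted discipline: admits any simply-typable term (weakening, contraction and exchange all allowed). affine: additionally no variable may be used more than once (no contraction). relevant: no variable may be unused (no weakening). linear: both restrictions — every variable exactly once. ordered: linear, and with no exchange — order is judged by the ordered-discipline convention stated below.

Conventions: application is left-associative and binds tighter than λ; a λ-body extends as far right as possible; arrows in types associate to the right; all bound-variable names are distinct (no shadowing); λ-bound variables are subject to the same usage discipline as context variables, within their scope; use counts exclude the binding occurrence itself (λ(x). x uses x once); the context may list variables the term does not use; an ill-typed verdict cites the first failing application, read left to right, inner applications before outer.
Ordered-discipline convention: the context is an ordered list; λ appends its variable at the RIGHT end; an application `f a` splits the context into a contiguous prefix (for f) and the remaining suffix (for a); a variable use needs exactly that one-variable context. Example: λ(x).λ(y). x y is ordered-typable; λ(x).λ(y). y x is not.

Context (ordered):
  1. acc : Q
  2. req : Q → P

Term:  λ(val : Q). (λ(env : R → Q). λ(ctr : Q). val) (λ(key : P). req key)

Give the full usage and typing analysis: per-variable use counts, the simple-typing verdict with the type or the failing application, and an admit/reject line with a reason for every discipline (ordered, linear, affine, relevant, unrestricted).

variable uses: acc: 0×, req: 1×, val [bound]: 1×, env [bound]: 0×, ctr [bound]: 0×, key [bound]: 1×
order of uses: val, req, key
typing: ill-typed: a function awaiting Q gets P
ordered: ✗ — fails simple typing
linear: ✗ — a type mismatch blocks all five
affine: ✗ — the type mismatch rejects it
relevant: ✗ — not simply typable
unrestricted: ✗ — fails simple typing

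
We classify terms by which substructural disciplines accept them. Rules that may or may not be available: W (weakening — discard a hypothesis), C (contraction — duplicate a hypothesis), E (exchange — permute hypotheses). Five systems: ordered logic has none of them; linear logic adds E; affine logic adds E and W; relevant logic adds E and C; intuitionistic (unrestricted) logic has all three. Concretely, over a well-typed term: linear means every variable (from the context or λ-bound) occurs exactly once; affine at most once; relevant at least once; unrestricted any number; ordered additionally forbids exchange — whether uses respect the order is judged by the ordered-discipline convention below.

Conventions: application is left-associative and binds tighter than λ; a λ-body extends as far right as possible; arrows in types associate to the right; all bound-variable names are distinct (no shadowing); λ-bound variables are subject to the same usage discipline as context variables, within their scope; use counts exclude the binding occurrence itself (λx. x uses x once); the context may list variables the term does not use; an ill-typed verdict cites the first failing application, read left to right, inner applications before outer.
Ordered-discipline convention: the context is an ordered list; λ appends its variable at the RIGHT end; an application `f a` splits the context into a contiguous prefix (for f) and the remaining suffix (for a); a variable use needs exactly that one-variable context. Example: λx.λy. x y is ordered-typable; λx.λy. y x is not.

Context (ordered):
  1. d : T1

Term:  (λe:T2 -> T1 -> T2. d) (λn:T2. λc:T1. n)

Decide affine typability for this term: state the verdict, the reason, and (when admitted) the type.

yes — at most one use each (d, e, n, c); term : T1
counts: d: 1, e (bound): 0, n (bound): 1, c (bound): 0
left-to-right use order: d, n
typing: well-typed — term : T1
all disciplines: ordered ✗ | linear ✗ | affine ✓ | relevant ✗ | unrestricted ✓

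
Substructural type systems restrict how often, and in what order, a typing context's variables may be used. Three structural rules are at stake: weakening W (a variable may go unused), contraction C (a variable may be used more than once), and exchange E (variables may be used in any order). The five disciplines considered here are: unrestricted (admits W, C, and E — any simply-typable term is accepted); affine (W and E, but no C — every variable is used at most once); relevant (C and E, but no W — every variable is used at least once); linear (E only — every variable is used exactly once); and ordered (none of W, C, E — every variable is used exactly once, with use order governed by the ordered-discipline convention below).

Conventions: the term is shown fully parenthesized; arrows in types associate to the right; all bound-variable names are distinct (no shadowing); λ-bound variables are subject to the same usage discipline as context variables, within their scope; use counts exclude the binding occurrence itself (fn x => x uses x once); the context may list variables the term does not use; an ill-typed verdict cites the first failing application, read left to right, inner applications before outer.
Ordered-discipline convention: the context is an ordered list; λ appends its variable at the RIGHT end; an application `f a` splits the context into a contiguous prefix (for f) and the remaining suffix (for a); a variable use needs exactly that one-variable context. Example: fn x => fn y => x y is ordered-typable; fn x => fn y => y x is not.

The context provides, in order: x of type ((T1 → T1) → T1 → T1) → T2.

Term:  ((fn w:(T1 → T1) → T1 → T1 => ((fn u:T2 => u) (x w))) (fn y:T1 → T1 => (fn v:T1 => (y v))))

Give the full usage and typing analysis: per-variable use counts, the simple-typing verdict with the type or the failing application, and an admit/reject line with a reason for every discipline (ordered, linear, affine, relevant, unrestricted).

variable uses: x: 1; w (bound): 1; u (bound): 1; y (bound): 1; v (bound): 1
uses in reading order: u, x, w, y, v
typing: the term checks, with type T2
ordered: ✓, x, w, u, y, v: once each, no exchange needed
linear: ✓, each of x, w, u, y, v used exactly once
affine: ✓, x, w, u, y, v: no repeats, contraction unneeded
relevant: ✓, every one of x, w, u, y, v appears
unrestricted: ✓, simply typable at T2; W, C, E all held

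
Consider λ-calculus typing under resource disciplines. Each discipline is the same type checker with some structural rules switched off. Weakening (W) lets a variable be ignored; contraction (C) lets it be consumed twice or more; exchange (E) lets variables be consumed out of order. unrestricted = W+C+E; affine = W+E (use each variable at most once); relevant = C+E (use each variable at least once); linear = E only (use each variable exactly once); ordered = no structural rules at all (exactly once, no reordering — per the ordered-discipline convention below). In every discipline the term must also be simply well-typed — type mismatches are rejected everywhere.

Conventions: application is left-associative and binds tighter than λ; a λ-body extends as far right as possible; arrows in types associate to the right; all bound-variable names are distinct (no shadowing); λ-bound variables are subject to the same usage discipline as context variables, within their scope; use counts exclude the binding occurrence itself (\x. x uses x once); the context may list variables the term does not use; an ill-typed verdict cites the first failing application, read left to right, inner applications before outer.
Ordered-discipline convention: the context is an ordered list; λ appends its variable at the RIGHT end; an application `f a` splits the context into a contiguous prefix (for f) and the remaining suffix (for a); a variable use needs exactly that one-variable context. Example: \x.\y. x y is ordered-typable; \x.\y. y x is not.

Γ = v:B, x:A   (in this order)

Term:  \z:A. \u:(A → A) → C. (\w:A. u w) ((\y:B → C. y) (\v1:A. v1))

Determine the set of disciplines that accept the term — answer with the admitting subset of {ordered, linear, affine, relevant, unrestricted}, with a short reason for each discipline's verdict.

accepted by: none
counts: v: 0×, x: 0×, z (λ-bound): 0×, u (λ-bound): 1×, w (λ-bound): 1×, y (λ-bound): 1×, v1 (λ-bound): 1×
left-to-right use order: u, w, y, v1
typing: ill-typed: an application expects A → A but receives A
ordered: ✗ — not simply typable
linear: ✗ — fails simple typing
affine: ✗ — a type mismatch blocks all five
relevant: ✗ — the type mismatch rejects it
unrestricted: ✗ — not simply typable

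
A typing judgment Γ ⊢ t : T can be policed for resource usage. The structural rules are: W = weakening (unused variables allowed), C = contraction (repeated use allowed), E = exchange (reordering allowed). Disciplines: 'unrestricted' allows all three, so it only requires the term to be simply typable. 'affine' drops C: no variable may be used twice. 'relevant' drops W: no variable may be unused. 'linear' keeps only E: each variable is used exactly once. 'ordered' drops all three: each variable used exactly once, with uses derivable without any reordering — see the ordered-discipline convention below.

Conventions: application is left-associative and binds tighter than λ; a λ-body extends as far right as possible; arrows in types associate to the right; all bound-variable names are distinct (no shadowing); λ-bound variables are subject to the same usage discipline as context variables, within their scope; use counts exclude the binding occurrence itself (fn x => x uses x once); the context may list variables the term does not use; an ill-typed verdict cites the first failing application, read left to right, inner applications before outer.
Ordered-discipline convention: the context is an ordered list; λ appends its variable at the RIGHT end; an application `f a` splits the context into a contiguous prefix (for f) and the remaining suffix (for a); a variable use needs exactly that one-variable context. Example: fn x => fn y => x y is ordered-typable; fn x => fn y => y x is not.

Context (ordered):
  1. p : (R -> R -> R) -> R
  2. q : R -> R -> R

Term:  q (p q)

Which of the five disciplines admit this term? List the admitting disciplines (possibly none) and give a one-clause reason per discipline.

admitted in: relevant, unrestricted
counts: p ×1, q ×2
order of uses: q, p, q
typing: the term checks, with type R -> R
ordered ✗ (q ×2 used more than once (contraction))
linear ✗ (q ×2 used more than once (contraction))
affine ✗ (q ×2 used more than once (contraction))
relevant ✓ (every one of p, q appears)
unrestricted ✓ (simply typable at R -> R; W, C, E all held)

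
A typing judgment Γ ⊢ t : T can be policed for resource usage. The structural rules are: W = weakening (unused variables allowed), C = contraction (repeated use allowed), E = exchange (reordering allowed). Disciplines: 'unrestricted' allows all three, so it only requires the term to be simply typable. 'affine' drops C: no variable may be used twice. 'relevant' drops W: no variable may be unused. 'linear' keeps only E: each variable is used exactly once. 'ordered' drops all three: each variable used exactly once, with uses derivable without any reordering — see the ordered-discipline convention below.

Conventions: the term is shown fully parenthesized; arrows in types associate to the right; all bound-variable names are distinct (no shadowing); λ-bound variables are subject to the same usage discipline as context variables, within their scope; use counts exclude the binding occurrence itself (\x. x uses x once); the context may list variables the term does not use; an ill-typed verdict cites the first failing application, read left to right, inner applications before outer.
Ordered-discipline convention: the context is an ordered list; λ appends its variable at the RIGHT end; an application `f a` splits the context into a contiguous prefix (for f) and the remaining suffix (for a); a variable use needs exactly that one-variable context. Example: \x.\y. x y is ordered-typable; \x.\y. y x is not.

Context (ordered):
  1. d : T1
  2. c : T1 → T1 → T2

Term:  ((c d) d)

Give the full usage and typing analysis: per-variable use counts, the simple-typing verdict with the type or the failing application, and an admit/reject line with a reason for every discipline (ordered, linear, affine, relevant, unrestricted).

usage: d: 2×, c: 1×
uses in reading order: c, d, d
typing: the term checks, with type T2
ordered: ✗, needs contraction — d ×2
linear: ✗, needs contraction — d ×2
affine: ✗, needs contraction — d ×2
relevant: ✓, none of d, c goes unused
unrestricted: ✓, simply typable at T2; W, C, E all held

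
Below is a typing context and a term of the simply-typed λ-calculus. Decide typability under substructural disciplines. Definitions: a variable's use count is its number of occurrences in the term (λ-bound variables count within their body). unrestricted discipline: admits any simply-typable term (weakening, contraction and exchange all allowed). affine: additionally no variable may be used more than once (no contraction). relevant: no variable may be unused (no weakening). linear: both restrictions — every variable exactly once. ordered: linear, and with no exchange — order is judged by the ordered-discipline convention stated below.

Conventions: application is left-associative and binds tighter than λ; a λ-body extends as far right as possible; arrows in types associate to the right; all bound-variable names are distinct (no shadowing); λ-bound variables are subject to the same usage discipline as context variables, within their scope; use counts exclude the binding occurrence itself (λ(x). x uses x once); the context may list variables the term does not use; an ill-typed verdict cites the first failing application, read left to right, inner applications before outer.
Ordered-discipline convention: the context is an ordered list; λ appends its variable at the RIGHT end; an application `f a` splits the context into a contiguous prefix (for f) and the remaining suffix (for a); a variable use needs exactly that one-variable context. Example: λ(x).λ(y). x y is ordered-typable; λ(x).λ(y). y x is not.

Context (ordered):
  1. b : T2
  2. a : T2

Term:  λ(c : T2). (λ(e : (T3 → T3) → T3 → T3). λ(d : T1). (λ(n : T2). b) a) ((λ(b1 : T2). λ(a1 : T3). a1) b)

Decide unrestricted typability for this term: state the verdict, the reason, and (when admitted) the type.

no — a type mismatch blocks all five
use counts: b: 2×, a: 1×, c (λ-bound): 0×, e (λ-bound): 0×, d (λ-bound): 0×, n (λ-bound): 0×, b1 (λ-bound): 0×, a1 (λ-bound): 1×
order of uses: b, a, a1, b
typing: ill-typed: a function awaiting (T3 → T3) → T3 → T3 gets T3 → T3
all disciplines: ordered ✗ | linear ✗ | affine ✗ | relevant ✗ | unrestricted ✗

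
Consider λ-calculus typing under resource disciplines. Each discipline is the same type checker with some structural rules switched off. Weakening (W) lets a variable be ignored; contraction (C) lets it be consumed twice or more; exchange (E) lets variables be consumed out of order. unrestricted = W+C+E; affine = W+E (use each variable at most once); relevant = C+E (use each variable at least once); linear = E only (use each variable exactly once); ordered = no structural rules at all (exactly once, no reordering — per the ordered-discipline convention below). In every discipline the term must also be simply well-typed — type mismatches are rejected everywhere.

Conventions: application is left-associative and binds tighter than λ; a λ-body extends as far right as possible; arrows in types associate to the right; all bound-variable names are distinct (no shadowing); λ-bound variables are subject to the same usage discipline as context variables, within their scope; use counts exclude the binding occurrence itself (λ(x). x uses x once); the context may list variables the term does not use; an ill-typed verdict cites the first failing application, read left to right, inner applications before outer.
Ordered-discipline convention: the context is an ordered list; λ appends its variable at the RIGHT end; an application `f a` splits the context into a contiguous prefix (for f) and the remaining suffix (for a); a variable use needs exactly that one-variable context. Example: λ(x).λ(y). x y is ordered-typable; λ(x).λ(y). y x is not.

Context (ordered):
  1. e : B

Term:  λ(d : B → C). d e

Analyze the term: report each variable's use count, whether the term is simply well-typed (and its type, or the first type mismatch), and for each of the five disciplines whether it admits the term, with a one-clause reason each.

variable uses: e: 1, d (bound): 1
use order (left to right): d, e
typing: well-typed at (B → C) → C
ordered: ✗, use order d, e needs exchange
linear: ✓, single use per variable (e, d)
affine: ✓, none of e, d used more than once
relevant: ✓, at least one use each (e, d)
unrestricted: ✓, typability at (B → C) → C is all that's needed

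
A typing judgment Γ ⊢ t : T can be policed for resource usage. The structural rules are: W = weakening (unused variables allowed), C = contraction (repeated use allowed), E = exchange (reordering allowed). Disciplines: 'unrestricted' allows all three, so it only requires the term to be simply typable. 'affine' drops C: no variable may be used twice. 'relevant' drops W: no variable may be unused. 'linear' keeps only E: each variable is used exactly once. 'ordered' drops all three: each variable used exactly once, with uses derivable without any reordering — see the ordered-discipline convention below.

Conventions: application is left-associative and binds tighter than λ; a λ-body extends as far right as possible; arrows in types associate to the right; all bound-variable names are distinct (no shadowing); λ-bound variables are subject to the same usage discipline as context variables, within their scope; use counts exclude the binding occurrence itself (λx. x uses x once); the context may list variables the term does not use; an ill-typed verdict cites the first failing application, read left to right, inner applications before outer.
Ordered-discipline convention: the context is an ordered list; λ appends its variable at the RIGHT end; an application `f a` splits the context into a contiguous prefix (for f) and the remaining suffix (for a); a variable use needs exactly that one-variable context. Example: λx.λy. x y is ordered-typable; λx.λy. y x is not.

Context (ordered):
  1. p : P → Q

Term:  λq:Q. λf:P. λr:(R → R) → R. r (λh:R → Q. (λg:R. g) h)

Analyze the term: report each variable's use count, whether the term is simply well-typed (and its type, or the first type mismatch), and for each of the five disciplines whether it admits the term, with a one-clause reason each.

usage: p=0; q (bound)=0; f (bound)=0; r (bound)=1; h (bound)=1; g (bound)=1
use order (left to right): r, g, h
typing: ill-typed: argument of type R → Q where R is required
ordered: ✗ — fails simple typing
linear: ✗ — a type mismatch blocks all five
affine: ✗ — the type mismatch rejects it
relevant: ✗ — not simply typable
unrestricted: ✗ — fails simple typing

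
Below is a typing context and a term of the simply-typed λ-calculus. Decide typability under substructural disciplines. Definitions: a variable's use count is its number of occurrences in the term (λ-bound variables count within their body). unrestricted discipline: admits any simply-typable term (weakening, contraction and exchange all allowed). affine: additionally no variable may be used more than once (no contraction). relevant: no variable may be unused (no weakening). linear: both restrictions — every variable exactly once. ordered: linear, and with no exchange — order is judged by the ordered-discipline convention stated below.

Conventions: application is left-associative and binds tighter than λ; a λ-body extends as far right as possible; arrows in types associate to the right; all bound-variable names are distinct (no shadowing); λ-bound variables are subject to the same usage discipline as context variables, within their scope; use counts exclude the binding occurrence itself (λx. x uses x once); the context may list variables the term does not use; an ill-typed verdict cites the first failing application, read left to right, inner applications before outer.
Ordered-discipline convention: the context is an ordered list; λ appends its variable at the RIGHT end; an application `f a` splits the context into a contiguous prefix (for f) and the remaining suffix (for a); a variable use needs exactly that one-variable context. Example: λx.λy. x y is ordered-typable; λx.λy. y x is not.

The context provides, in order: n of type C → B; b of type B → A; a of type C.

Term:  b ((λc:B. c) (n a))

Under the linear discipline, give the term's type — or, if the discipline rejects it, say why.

term : A
counts: n ×1; b ×1; a ×1; c (λ-bound) ×1
order of uses: b, c, n, a
typing: well-typed — term : A
per-discipline verdicts: ordered ✗ · linear ✓ · affine ✓ · relevant ✓ · unrestricted ✓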